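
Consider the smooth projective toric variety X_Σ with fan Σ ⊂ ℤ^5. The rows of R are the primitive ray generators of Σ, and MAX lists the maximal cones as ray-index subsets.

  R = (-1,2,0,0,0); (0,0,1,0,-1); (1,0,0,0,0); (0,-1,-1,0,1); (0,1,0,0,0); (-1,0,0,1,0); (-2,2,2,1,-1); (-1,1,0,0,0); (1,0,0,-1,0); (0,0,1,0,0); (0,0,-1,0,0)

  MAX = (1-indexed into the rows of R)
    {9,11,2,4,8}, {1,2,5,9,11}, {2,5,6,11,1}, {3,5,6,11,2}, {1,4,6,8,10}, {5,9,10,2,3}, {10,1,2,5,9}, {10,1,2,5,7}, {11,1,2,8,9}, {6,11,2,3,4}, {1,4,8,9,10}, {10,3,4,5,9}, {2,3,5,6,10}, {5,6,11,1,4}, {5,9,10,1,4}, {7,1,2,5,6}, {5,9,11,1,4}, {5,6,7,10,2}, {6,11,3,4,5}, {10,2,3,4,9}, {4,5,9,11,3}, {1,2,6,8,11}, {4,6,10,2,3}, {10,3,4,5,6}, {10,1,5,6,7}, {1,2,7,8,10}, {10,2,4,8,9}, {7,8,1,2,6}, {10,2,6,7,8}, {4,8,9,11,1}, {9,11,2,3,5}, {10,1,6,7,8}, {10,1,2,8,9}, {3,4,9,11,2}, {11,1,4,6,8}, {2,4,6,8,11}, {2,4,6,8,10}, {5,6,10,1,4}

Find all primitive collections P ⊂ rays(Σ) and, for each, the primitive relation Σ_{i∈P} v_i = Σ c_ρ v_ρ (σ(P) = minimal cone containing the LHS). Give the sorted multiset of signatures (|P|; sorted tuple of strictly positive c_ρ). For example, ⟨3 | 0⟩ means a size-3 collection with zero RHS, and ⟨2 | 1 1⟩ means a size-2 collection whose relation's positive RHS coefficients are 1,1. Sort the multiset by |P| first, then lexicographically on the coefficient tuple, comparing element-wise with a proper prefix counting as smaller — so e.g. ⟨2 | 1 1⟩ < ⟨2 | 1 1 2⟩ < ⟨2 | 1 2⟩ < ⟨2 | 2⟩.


12 minimal non-faces of Δ(Σ) (on 11 rays):

  • {6,9}:  v_{6} + v_{9} = 0  ⇒ sig = ⟨2 | 0⟩
  • {10,11}:  v_{10} + v_{11} = 0  ⇒ sig = ⟨2 | 0⟩
  • {3,8}:  v_{3} + v_{8} = v_{5}  ⇒ sig = ⟨2 | 1⟩
  • {5,8}:  v_{5} + v_{8} = v_{1}  ⇒ sig = ⟨2 | 1⟩
  • {4,7}:  v_{4} + v_{7} = v_{6} + v_{8} + v_{10}  ⇒ sig = ⟨2 | 1 1 1⟩
  • {7,9}:  v_{7} + v_{9} = v_{1} + v_{2} + v_{10}  ⇒ sig = ⟨2 | 1 1 1⟩
  • {7,11}:  v_{7} + v_{11} = v_{1} + v_{2} + v_{6}  ⇒ sig = ⟨2 | 1 1 1⟩
  • {3,7}:  v_{3} + v_{7} = v_{2} + 2·v_{5} + v_{6} + v_{10}  ⇒ sig = ⟨2 | 1 1 1 2⟩
  • {1,3}:  v_{1} + v_{3} = 2·v_{5}  ⇒ sig = ⟨2 | 2⟩
  • {2,4,5}:  v_{2} + v_{4} + v_{5} = 0  ⇒ sig = ⟨3 | 0⟩
  • {1,2,4}:  v_{1} + v_{2} + v_{4} = v_{8}  ⇒ sig = ⟨3 | 1⟩
  • {1,2,6,10}:  v_{1} + v_{2} + v_{6} + v_{10} = v_{7}  ⇒ sig = ⟨4 | 1⟩

Sorted signature multiset PRS(X):
    |P|=2: 9 collections, coeffs (), (), (1), (1), (1,1,1), (1,1,1), (1,1,1), (1,1,1,2), (2)
    |P|=3: 2 collections, coeffs (), (1)
    |P|=4: 1 collection, coeffs (1)


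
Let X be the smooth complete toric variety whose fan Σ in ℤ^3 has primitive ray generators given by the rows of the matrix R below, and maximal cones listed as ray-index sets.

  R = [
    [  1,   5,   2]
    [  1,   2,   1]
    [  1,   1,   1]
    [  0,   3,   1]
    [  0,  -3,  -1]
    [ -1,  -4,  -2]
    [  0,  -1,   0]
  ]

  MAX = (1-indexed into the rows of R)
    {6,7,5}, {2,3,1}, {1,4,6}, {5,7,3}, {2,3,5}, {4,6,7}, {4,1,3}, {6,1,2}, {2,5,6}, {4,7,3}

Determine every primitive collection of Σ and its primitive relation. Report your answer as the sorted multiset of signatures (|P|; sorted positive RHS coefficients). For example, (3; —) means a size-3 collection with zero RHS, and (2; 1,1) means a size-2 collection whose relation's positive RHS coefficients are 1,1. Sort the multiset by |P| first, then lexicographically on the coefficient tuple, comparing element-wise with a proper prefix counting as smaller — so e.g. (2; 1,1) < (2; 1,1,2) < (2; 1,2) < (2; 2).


Primitive collections (6):

  • {4,5}:  v_{4} + v_{5} = 0  ⇒ sig = (2; —)
  • {1,5}:  v_{1} + v_{5} = v_{2}  ⇒ sig = (2; 1)
  • {2,4}:  v_{2} + v_{4} = v_{1}  ⇒ sig = (2; 1)
  • {2,7}:  v_{2} + v_{7} = v_{3}  ⇒ sig = (2; 1)
  • {3,6}:  v_{3} + v_{6} = v_{5}  ⇒ sig = (2; 1)
  • {1,7}:  v_{1} + v_{7} = v_{3} + v_{4}  ⇒ sig = (2; 1,1)

so the primitive-relation signature multiset is
[(2; —), (2; 1), (2; 1), (2; 1), (2; 1), (2; 1,1)]


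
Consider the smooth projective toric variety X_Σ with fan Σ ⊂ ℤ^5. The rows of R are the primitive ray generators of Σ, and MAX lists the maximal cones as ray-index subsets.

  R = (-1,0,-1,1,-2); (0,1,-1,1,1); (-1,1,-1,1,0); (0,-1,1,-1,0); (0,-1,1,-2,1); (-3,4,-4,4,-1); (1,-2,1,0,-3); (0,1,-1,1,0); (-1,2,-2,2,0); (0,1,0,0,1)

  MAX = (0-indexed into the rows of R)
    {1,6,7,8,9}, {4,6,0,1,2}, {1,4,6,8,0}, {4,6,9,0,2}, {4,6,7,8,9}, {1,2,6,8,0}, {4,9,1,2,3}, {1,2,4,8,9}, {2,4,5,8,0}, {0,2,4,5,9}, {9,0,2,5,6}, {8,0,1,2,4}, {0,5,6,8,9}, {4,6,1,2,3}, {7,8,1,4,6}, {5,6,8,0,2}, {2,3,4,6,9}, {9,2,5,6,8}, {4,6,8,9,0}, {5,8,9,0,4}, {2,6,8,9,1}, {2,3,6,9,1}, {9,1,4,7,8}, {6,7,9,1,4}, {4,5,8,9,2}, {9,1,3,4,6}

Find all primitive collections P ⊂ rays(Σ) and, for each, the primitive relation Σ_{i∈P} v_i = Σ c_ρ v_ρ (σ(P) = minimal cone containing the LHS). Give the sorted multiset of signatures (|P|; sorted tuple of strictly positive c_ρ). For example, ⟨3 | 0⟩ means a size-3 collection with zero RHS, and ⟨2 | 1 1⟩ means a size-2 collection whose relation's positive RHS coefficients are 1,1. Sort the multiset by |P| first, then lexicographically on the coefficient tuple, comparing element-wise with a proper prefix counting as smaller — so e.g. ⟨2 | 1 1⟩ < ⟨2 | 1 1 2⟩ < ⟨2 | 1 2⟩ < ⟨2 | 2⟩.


Minimal non-faces — 14 found among 10 rays, 26 max cones:

  • {3,7}:  v_{3} + v_{7} = 0  ⟹  sig = ⟨2 | 0⟩
  • {2,7}:  v_{2} + v_{7} = v_{8}  ⟹  sig = ⟨2 | 1⟩
  • {3,8}:  v_{3} + v_{8} = v_{2}  ⟹  sig = ⟨2 | 1⟩
  • {0,3}:  v_{0} + v_{3} = 2·v_{2} + v_{4} + v_{6}  ⟹  sig = ⟨2 | 1 1 2⟩
  • {0,7}:  v_{0} + v_{7} = v_{4} + v_{6} + 2·v_{8}  ⟹  sig = ⟨2 | 1 1 2⟩
  • {3,5}:  v_{3} + v_{5} = v_{0} + 2·v_{2} + v_{9}  ⟹  sig = ⟨2 | 1 1 2⟩
  • {5,7}:  v_{5} + v_{7} = v_{0} + 2·v_{8} + v_{9}  ⟹  sig = ⟨2 | 1 1 2⟩
  • {1,5}:  v_{1} + v_{5} = v_{2} + 2·v_{8}  ⟹  sig = ⟨2 | 1 2⟩
  • {0,1,9}:  v_{0} + v_{1} + v_{9} = v_{8}  ⟹  sig = ⟨3 | 1⟩
  • {4,5,6}:  v_{4} + v_{5} + v_{6} = 2·v_{0} + v_{9}  ⟹  sig = ⟨3 | 1 2⟩
  • {0,2,8,9}:  v_{0} + v_{2} + v_{8} + v_{9} = v_{5}  ⟹  sig = ⟨4 | 1⟩
  • {2,4,6,8}:  v_{2} + v_{4} + v_{6} + v_{8} = v_{0}  ⟹  sig = ⟨4 | 1⟩
  • {1,2,4,6,9}:  v_{1} + v_{2} + v_{4} + v_{6} + v_{9} = 0  ⟹  sig = ⟨5 | 0⟩
  • {1,4,6,8,9}:  v_{1} + v_{4} + v_{6} + v_{8} + v_{9} = v_{7}  ⟹  sig = ⟨5 | 1⟩

Signatures (|P|; sorted positive RHS coefficients), sorted:
    |P|=2: 8 collections, coeffs (), (1), (1), (1,1,2), (1,1,2), (1,1,2), (1,1,2), (1,2)
    |P|=3: 2 collections, coeffs (1), (1,2)
    |P|=4: 2 collections, coeffs (1), (1)
    |P|=5: 2 collections, coeffs (), (1)


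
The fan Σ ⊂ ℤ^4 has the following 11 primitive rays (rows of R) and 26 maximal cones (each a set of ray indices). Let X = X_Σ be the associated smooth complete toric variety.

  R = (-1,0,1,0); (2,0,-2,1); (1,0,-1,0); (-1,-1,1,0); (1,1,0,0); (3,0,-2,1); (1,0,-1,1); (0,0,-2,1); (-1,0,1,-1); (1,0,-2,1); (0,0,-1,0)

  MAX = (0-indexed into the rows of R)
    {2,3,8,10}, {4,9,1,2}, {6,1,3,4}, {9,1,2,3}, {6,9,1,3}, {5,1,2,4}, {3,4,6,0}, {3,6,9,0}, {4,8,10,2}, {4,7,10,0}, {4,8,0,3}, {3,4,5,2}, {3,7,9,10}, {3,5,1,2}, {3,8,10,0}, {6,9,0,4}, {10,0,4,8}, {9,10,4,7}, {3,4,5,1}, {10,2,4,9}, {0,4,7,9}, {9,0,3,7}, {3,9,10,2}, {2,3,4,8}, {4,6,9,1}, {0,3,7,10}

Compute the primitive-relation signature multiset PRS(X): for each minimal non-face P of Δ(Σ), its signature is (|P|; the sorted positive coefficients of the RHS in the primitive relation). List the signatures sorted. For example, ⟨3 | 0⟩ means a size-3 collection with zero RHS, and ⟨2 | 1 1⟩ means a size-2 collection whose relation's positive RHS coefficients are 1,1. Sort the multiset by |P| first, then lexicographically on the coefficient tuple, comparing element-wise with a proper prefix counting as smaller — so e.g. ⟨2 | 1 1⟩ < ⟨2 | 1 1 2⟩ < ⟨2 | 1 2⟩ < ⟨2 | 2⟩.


Δ(Σ) — 11 vertices, 23 min non-faces:

  P = {0,2}:  v_{0} + v_{2} = 0  ⇒ sig = ⟨2 | 0⟩
  P = {6,8}:  v_{6} + v_{8} = 0  ⇒ sig = ⟨2 | 0⟩
  P = {0,1}:  v_{0} + v_{1} = v_{6}  ⇒ sig = ⟨2 | 1⟩
  P = {1,8}:  v_{1} + v_{8} = v_{2}  ⇒ sig = ⟨2 | 1⟩
  P = {2,6}:  v_{2} + v_{6} = v_{1}  ⇒ sig = ⟨2 | 1⟩
  P = {6,10}:  v_{6} + v_{10} = v_{9}  ⇒ sig = ⟨2 | 1⟩
  P = {8,9}:  v_{8} + v_{9} = v_{10}  ⇒ sig = ⟨2 | 1⟩
  P = {1,10}:  v_{1} + v_{10} = v_{2} + v_{9}  ⇒ sig = ⟨2 | 1 1⟩
  P = {2,7}:  v_{2} + v_{7} = v_{9} + v_{10}  ⇒ sig = ⟨2 | 1 1⟩
  P = {5,7}:  v_{5} + v_{7} = v_{1} + v_{9}  ⇒ sig = ⟨2 | 1 1⟩
  P = {5,10}:  v_{5} + v_{10} = v_{1} + v_{2}  ⇒ sig = ⟨2 | 1 1⟩
  P = {0,5}:  v_{0} + v_{5} = v_{1} + v_{3} + v_{4}  ⇒ sig = ⟨2 | 1 1 1⟩
  P = {5,6}:  v_{5} + v_{6} = 2·v_{1} + v_{3} + v_{4}  ⇒ sig = ⟨2 | 1 1 2⟩
  P = {5,8}:  v_{5} + v_{8} = 2·v_{2} + v_{3} + v_{4}  ⇒ sig = ⟨2 | 1 1 2⟩
  P = {6,7}:  v_{6} + v_{7} = v_{0} + 2·v_{9}  ⇒ sig = ⟨2 | 1 2⟩
  P = {7,8}:  v_{7} + v_{8} = v_{0} + 2·v_{10}  ⇒ sig = ⟨2 | 1 2⟩
  P = {1,7}:  v_{1} + v_{7} = 2·v_{9}  ⇒ sig = ⟨2 | 2⟩
  P = {5,9}:  v_{5} + v_{9} = 2·v_{1}  ⇒ sig = ⟨2 | 2⟩
  P = {3,4,10}:  v_{3} + v_{4} + v_{10} = 0  ⇒ sig = ⟨3 | 0⟩
  P = {0,9,10}:  v_{0} + v_{9} + v_{10} = v_{7}  ⇒ sig = ⟨3 | 1⟩
  P = {3,4,9}:  v_{3} + v_{4} + v_{9} = v_{6}  ⇒ sig = ⟨3 | 1⟩
  P = {3,4,7}:  v_{3} + v_{4} + v_{7} = v_{0} + v_{9}  ⇒ sig = ⟨3 | 1 1⟩
  P = {1,2,3,4}:  v_{1} + v_{2} + v_{3} + v_{4} = v_{5}  ⇒ sig = ⟨4 | 1⟩

Signatures (|P|; sorted positive RHS coefficients), sorted:
    ⟨2 | 0⟩
    ⟨2 | 0⟩
    ⟨2 | 1⟩
    ⟨2 | 1⟩
    ⟨2 | 1⟩
    ⟨2 | 1⟩
    ⟨2 | 1⟩
    ⟨2 | 1 1⟩
    ⟨2 | 1 1⟩
    ⟨2 | 1 1⟩
    ⟨2 | 1 1⟩
    ⟨2 | 1 1 1⟩
    ⟨2 | 1 1 2⟩
    ⟨2 | 1 1 2⟩
    ⟨2 | 1 2⟩
    ⟨2 | 1 2⟩
    ⟨2 | 2⟩
    ⟨2 | 2⟩
    ⟨3 | 0⟩
    ⟨3 | 1⟩
    ⟨3 | 1⟩
    ⟨3 | 1 1⟩
    ⟨4 | 1⟩


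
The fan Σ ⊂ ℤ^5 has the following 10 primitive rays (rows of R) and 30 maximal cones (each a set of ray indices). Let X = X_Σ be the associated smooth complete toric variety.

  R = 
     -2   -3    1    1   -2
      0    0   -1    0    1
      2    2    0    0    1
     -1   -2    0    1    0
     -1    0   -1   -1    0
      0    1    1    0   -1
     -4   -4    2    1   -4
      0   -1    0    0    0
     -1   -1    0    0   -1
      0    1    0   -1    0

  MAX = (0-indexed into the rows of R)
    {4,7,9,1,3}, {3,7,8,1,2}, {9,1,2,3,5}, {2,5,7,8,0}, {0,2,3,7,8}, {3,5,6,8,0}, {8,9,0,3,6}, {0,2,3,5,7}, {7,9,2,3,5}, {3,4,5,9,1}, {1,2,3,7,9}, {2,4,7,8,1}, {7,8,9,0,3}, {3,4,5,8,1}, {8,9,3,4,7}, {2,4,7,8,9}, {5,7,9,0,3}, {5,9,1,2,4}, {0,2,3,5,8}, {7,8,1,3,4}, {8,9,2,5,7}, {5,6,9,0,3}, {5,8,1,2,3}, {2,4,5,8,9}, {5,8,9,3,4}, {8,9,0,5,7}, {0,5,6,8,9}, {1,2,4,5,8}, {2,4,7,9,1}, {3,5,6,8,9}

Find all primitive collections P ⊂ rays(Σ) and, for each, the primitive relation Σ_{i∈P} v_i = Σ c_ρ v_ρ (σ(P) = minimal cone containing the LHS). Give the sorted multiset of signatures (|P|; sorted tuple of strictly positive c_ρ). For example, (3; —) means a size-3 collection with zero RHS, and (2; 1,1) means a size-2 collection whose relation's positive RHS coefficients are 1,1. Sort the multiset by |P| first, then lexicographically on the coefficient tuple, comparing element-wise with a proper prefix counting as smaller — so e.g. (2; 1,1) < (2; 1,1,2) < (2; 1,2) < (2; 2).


The 14 primitive collections of Σ (r=10, n=5):

  {0,1}:  v_{0} + v_{1} = v_{3} + v_{8} — sig = (2; 1,1)
  {2,6}:  v_{2} + v_{6} = v_{0} + v_{5} — sig = (2; 1,1)
  {0,4}:  v_{0} + v_{4} = v_{3} + 2·v_{8} + v_{9} — sig = (2; 1,1,2)
  {1,6}:  v_{1} + v_{6} = 2·v_{3} + v_{5} + 2·v_{8} + v_{9} — sig = (2; 1,1,2,2)
  {6,7}:  v_{6} + v_{7} = 2·v_{0} + v_{9} — sig = (2; 1,2)
  {4,6}:  v_{4} + v_{6} = 2·v_{3} + v_{5} + 3·v_{8} + 2·v_{9} — sig = (2; 1,2,2,3)
  {1,5,7}:  v_{1} + v_{5} + v_{7} = 0 — sig = (3; —)
  {1,8,9}:  v_{1} + v_{8} + v_{9} = v_{4} — sig = (3; 1)
  {2,3,4}:  v_{2} + v_{3} + v_{4} = v_{1} — sig = (3; 1)
  {0,2,9}:  v_{0} + v_{2} + v_{9} = v_{5} + v_{7} — sig = (3; 1,1)
  {4,5,7}:  v_{4} + v_{5} + v_{7} = v_{8} + v_{9} — sig = (3; 1,1)
  {2,3,8,9}:  v_{2} + v_{3} + v_{8} + v_{9} = 0 — sig = (4; —)
  {3,5,7,8}:  v_{3} + v_{5} + v_{7} + v_{8} = v_{0} — sig = (4; 1)
  {0,3,5,8,9}:  v_{0} + v_{3} + v_{5} + v_{8} + v_{9} = v_{6} — sig = (5; 1)

Sorted signature multiset PRS(X):
    (2; 1,1)
    (2; 1,1)
    (2; 1,1,2)
    (2; 1,1,2,2)
    (2; 1,2)
    (2; 1,2,2,3)
    (3; —)
    (3; 1)
    (3; 1)
    (3; 1,1)
    (3; 1,1)
    (4; —)
    (4; 1)
    (5; 1)


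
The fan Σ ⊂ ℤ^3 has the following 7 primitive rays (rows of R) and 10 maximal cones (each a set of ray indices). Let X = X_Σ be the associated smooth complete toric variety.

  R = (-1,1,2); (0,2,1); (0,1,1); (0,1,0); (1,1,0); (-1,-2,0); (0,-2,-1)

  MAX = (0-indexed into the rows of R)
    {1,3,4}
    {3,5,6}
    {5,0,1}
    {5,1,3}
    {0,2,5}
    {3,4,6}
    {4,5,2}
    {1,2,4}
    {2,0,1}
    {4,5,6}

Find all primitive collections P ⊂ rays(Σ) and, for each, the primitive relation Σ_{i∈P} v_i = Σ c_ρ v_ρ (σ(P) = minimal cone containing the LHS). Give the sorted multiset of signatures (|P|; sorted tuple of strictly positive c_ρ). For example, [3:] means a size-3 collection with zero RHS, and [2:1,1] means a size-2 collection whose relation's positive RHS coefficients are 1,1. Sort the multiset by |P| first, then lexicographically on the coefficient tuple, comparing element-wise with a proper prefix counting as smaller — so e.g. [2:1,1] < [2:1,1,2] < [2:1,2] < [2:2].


Σ has 9 primitive collections:

  P={1,6}:  v_{1} + v_{6} = 0  so sig = [2:]
  P={2,3}:  v_{2} + v_{3} = v_{1}  so sig = [2:1]
  P={0,6}:  v_{0} + v_{6} = v_{2} + v_{5}  so sig = [2:1,1]
  P={2,6}:  v_{2} + v_{6} = v_{4} + v_{5}  so sig = [2:1,1]
  P={0,3}:  v_{0} + v_{3} = 2·v_{1} + v_{5}  so sig = [2:1,2]
  P={0,4}:  v_{0} + v_{4} = 2·v_{2}  so sig = [2:2]
  P={3,4,5}:  v_{3} + v_{4} + v_{5} = 0  so sig = [3:]
  P={1,2,5}:  v_{1} + v_{2} + v_{5} = v_{0}  so sig = [3:1]
  P={1,4,5}:  v_{1} + v_{4} + v_{5} = v_{2}  so sig = [3:1]

Hence PRS(X_Σ) =
    |P|=2: 6 collections, coeffs (), (1), (1,1), (1,1), (1,2), (2)
    |P|=3: 3 collections, coeffs (), (1), (1)


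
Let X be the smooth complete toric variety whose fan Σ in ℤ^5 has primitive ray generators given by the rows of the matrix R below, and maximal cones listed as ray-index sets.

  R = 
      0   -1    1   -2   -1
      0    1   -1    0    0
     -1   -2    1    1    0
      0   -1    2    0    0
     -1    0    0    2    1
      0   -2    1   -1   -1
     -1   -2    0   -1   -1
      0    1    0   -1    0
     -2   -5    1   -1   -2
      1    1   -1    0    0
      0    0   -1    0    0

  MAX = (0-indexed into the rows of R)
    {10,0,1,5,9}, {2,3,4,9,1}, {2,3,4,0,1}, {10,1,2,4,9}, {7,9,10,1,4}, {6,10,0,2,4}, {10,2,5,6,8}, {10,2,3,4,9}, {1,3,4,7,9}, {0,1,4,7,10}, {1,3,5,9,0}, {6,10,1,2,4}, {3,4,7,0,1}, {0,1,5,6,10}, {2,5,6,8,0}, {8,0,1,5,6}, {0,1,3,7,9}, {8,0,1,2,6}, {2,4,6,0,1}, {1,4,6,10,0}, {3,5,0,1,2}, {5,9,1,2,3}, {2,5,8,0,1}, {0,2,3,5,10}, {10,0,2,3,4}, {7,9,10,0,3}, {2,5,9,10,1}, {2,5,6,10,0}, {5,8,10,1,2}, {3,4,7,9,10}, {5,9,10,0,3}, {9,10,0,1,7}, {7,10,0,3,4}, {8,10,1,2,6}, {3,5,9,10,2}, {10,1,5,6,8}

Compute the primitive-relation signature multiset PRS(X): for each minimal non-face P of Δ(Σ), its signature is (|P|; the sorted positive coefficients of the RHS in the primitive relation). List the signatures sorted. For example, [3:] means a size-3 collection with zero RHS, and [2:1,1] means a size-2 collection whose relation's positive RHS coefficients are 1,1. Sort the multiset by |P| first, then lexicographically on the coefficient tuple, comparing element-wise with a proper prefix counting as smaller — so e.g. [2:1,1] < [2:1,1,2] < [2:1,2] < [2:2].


Δ(Σ) — 11 vertices, 16 min non-faces:

  • {4,5}:  v_{4} + v_{5} = v_{2}  so sig = [2:1]
  • {5,7}:  v_{5} + v_{7} = v_{0}  so sig = [2:1]
  • {2,7}:  v_{2} + v_{7} = v_{0} + v_{4}  so sig = [2:1,1]
  • {3,6}:  v_{3} + v_{6} = v_{0} + v_{2}  so sig = [2:1,1]
  • {6,9}:  v_{6} + v_{9} = v_{1} + v_{5} + v_{10}  so sig = [2:1,1,1]
  • {7,8}:  v_{7} + v_{8} = v_{0} + v_{1} + v_{2} + v_{6}  so sig = [2:1,1,1,1]
  • {3,8}:  v_{3} + v_{8} = v_{0} + v_{1} + 2·v_{2} + v_{5}  so sig = [2:1,1,1,2]
  • {6,7}:  v_{6} + v_{7} = 2·v_{0} + v_{1} + v_{4} + v_{10}  so sig = [2:1,1,1,2]
  • {4,8}:  v_{4} + v_{8} = v_{1} + 2·v_{2} + v_{6}  so sig = [2:1,1,2]
  • {8,9}:  v_{8} + v_{9} = 2·v_{1} + v_{2} + 2·v_{5} + v_{10}  so sig = [2:1,1,2,2]
  • {0,4,9}:  v_{0} + v_{4} + v_{9} = 0  so sig = [3:]
  • {1,3,10}:  v_{1} + v_{3} + v_{10} = 0  so sig = [3:]
  • {0,2,9}:  v_{0} + v_{2} + v_{9} = v_{5}  so sig = [3:1]
  • {0,8,10}:  v_{0} + v_{8} + v_{10} = v_{5} + 2·v_{6}  so sig = [3:1,2]
  • {0,1,2,10}:  v_{0} + v_{1} + v_{2} + v_{10} = v_{6}  so sig = [4:1]
  • {1,2,5,6}:  v_{1} + v_{2} + v_{5} + v_{6} = v_{8}  so sig = [4:1]

Hence PRS(X_Σ) =
[[2:1], [2:1], [2:1,1], [2:1,1], [2:1,1,1], [2:1,1,1,1], [2:1,1,1,2], [2:1,1,1,2], [2:1,1,2], [2:1,1,2,2], [3:], [3:], [3:1], [3:1,2], [4:1], [4:1]]


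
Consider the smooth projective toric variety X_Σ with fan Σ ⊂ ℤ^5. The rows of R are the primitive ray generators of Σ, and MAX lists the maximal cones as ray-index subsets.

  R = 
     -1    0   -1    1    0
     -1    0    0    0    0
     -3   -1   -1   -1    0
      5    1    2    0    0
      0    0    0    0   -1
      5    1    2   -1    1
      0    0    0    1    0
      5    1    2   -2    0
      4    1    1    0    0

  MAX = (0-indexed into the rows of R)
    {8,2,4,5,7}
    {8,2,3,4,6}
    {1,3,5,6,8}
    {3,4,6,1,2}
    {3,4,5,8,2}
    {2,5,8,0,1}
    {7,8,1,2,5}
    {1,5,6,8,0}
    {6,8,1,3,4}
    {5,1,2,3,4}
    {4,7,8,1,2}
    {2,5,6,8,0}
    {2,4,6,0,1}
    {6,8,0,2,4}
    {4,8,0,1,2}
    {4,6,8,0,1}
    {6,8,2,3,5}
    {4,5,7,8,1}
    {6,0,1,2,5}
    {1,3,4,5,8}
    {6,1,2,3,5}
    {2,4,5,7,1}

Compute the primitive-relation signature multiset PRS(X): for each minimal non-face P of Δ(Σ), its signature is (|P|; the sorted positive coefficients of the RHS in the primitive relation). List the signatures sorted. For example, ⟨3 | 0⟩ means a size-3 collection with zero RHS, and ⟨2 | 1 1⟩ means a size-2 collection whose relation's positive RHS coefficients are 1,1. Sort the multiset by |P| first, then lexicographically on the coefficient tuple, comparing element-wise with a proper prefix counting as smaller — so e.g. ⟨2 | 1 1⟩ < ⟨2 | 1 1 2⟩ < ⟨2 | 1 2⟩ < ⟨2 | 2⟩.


|primitive collections| = 9. Relations:

  • {0,3}:  v_{0} + v_{3} = v_{6} + v_{8}  ⟹  sig = ⟨2 | 1 1⟩
  • {6,7}:  v_{6} + v_{7} = v_{4} + v_{5}  ⟹  sig = ⟨2 | 1 1⟩
  • {0,7}:  v_{0} + v_{7} = v_{1} + v_{2} + 2·v_{8}  ⟹  sig = ⟨2 | 1 1 2⟩
  • {3,7}:  v_{3} + v_{7} = 2·v_{4} + 2·v_{5}  ⟹  sig = ⟨2 | 2 2⟩
  • {0,4,5}:  v_{0} + v_{4} + v_{5} = v_{8}  ⟹  sig = ⟨3 | 1⟩
  • {4,5,6}:  v_{4} + v_{5} + v_{6} = v_{3}  ⟹  sig = ⟨3 | 1⟩
  • {1,2,6,8}:  v_{1} + v_{2} + v_{6} + v_{8} = 0  ⟹  sig = ⟨4 | 0⟩
  • {1,2,3,8}:  v_{1} + v_{2} + v_{3} + v_{8} = v_{4} + v_{5}  ⟹  sig = ⟨4 | 1 1⟩
  • {1,2,4,5,8}:  v_{1} + v_{2} + v_{4} + v_{5} + v_{8} = v_{7}  ⟹  sig = ⟨5 | 1⟩

Hence PRS(X_Σ) =
[⟨2 | 1 1⟩, ⟨2 | 1 1⟩, ⟨2 | 1 1 2⟩, ⟨2 | 2 2⟩, ⟨3 | 1⟩, ⟨3 | 1⟩, ⟨4 | 0⟩, ⟨4 | 1 1⟩, ⟨5 | 1⟩]


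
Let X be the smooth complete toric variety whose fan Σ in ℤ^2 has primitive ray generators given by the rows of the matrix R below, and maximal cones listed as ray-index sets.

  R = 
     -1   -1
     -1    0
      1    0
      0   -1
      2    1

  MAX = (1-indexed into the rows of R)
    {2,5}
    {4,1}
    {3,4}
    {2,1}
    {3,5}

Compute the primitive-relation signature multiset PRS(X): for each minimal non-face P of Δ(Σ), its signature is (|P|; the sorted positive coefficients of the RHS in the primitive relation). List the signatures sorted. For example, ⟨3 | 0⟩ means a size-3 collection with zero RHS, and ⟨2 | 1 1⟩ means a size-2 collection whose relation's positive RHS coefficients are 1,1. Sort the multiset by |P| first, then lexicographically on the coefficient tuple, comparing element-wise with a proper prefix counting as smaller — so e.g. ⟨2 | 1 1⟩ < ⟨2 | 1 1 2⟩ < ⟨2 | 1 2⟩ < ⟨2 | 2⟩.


The 5 primitive collections of Σ (r=5, n=2):

  P={2,3}:  v_{2} + v_{3} = 0  →  sig = ⟨2 | 0⟩
  P={1,3}:  v_{1} + v_{3} = v_{4}  →  sig = ⟨2 | 1⟩
  P={1,5}:  v_{1} + v_{5} = v_{3}  →  sig = ⟨2 | 1⟩
  P={2,4}:  v_{2} + v_{4} = v_{1}  →  sig = ⟨2 | 1⟩
  P={4,5}:  v_{4} + v_{5} = 2·v_{3}  →  sig = ⟨2 | 2⟩

Signatures (|P|; sorted positive RHS coefficients), sorted:
    ⟨2 | 0⟩
    ⟨2 | 1⟩
    ⟨2 | 1⟩
    ⟨2 | 1⟩
    ⟨2 | 2⟩


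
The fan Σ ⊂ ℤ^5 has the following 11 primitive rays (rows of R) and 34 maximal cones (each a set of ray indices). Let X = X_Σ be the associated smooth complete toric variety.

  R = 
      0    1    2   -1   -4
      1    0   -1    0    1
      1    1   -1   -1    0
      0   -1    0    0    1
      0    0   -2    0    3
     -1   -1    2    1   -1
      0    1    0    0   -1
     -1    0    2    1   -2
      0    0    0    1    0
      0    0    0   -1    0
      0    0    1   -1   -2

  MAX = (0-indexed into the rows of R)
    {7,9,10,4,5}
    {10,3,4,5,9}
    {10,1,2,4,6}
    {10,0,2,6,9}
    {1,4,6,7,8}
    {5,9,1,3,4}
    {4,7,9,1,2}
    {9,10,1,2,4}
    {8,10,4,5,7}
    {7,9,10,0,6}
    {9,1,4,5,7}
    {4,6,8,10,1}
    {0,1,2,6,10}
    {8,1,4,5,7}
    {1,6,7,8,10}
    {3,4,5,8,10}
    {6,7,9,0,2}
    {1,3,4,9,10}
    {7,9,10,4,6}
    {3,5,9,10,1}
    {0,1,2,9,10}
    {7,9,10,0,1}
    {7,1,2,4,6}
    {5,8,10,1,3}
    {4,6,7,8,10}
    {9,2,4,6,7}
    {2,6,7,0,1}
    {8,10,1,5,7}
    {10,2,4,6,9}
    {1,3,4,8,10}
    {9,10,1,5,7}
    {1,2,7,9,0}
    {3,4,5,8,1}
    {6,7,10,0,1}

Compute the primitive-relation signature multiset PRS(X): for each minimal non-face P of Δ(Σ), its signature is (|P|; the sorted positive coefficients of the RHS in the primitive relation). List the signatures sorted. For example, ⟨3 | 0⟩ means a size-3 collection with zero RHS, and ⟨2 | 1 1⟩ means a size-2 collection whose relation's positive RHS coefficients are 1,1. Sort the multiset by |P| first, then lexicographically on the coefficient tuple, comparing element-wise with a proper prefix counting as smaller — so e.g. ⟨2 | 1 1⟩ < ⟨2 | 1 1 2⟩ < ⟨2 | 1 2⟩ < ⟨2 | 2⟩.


15 collections generate NE(X_Σ); each relation:

  {3,6}:  v_{3} + v_{6} = 0 — sig = ⟨2 | 0⟩
  {8,9}:  v_{8} + v_{9} = 0 — sig = ⟨2 | 0⟩
  {3,7}:  v_{3} + v_{7} = v_{5} — sig = ⟨2 | 1⟩
  {5,6}:  v_{5} + v_{6} = v_{7} — sig = ⟨2 | 1⟩
  {0,4}:  v_{0} + v_{4} = v_{6} + v_{9} — sig = ⟨2 | 1 1⟩
  {2,3}:  v_{2} + v_{3} = v_{1} + v_{9} — sig = ⟨2 | 1 1⟩
  {2,8}:  v_{2} + v_{8} = v_{1} + v_{6} — sig = ⟨2 | 1 1⟩
  {2,5}:  v_{2} + v_{5} = v_{1} + v_{7} + v_{9} — sig = ⟨2 | 1 1 1⟩
  {0,3}:  v_{0} + v_{3} = v_{1} + v_{7} + v_{9} + v_{10} — sig = ⟨2 | 1 1 1 1⟩
  {0,8}:  v_{0} + v_{8} = v_{1} + v_{6} + v_{7} + v_{10} — sig = ⟨2 | 1 1 1 1⟩
  {0,5}:  v_{0} + v_{5} = v_{1} + 2·v_{7} + v_{9} + v_{10} — sig = ⟨2 | 1 1 1 2⟩
  {1,6,9}:  v_{1} + v_{6} + v_{9} = v_{2} — sig = ⟨3 | 1⟩
  {2,7,10}:  v_{2} + v_{7} + v_{10} = v_{0} — sig = ⟨3 | 1⟩
  {1,4,7,10}:  v_{1} + v_{4} + v_{7} + v_{10} = 0 — sig = ⟨4 | 0⟩
  {1,4,5,10}:  v_{1} + v_{4} + v_{5} + v_{10} = v_{3} — sig = ⟨4 | 1⟩

so the primitive-relation signature multiset is
    ⟨2 | 0⟩
    ⟨2 | 0⟩
    ⟨2 | 1⟩
    ⟨2 | 1⟩
    ⟨2 | 1 1⟩
    ⟨2 | 1 1⟩
    ⟨2 | 1 1⟩
    ⟨2 | 1 1 1⟩
    ⟨2 | 1 1 1 1⟩
    ⟨2 | 1 1 1 1⟩
    ⟨2 | 1 1 1 2⟩
    ⟨3 | 1⟩
    ⟨3 | 1⟩
    ⟨4 | 0⟩
    ⟨4 | 1⟩


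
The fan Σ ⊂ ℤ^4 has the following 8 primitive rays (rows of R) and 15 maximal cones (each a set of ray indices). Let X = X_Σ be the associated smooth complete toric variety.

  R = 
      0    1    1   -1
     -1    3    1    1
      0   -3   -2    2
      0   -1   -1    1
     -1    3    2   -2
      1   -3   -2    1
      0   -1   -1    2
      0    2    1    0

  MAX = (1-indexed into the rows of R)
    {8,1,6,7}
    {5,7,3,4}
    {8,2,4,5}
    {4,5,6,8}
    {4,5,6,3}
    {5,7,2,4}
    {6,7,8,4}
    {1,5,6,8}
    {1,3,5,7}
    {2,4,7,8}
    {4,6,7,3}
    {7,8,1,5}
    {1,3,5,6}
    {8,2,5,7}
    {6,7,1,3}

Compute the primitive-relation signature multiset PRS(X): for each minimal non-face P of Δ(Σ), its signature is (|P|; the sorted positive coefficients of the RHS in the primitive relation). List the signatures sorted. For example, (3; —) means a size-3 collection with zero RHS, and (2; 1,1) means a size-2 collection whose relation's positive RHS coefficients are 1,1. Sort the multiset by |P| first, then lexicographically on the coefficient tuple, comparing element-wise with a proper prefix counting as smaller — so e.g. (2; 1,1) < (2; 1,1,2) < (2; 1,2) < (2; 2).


|primitive collections| = 7. Relations:

  P={1,4}:  v_{1} + v_{4} = 0  →  sig = (2; —)
  P={3,8}:  v_{3} + v_{8} = v_{7}  →  sig = (2; 1)
  P={1,2}:  v_{1} + v_{2} = v_{5} + v_{7} + v_{8}  →  sig = (2; 1,1,1)
  P={2,3}:  v_{2} + v_{3} = v_{4} + v_{5} + 2·v_{7}  →  sig = (2; 1,1,2)
  P={2,6}:  v_{2} + v_{6} = 2·v_{4} + v_{8}  →  sig = (2; 1,2)
  P={5,6,7}:  v_{5} + v_{6} + v_{7} = v_{4}  →  sig = (3; 1)
  P={4,5,7,8}:  v_{4} + v_{5} + v_{7} + v_{8} = v_{2}  →  sig = (4; 1)

Hence PRS(X_Σ) =
{ (2; —),  (2; 1),  (2; 1,1,1),  (2; 1,1,2),  (2; 1,2),  (3; 1),  (4; 1) }


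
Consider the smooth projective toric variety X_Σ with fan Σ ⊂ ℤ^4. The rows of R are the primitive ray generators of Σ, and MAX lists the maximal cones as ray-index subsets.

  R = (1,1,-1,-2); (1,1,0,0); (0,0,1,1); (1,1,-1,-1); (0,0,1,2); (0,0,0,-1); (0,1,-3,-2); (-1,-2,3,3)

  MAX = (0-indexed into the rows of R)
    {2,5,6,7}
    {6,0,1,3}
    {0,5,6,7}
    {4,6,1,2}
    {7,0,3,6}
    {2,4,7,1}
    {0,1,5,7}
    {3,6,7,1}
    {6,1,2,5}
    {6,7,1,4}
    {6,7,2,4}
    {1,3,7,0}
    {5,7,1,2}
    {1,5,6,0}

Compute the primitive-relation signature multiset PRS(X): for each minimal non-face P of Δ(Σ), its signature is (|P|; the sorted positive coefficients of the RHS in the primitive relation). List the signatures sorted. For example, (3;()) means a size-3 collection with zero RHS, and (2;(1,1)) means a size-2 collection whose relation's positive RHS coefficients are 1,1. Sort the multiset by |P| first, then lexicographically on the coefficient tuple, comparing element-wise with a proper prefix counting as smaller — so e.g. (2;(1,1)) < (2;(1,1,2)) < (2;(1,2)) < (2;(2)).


9 minimal non-faces of Δ(Σ) (on 8 rays):

  P={0,4}:  v_{0} + v_{4} = v_{1} — sig = (2;(1))
  P={2,3}:  v_{2} + v_{3} = v_{1} — sig = (2;(1))
  P={3,5}:  v_{3} + v_{5} = v_{0} — sig = (2;(1))
  P={4,5}:  v_{4} + v_{5} = v_{2} — sig = (2;(1))
  P={0,2}:  v_{0} + v_{2} = v_{1} + v_{5} — sig = (2;(1,1))
  P={3,4}:  v_{3} + v_{4} = 2·v_{1} + v_{6} + v_{7} — sig = (2;(1,1,2))
  P={1,5,6,7}:  v_{1} + v_{5} + v_{6} + v_{7} = 0 — sig = (4;())
  P={0,1,6,7}:  v_{0} + v_{1} + v_{6} + v_{7} = v_{3} — sig = (4;(1))
  P={1,2,6,7}:  v_{1} + v_{2} + v_{6} + v_{7} = v_{4} — sig = (4;(1))

Signatures (|P|; sorted positive RHS coefficients), sorted:
{ (2;(1)) ×4,  (2;(1,1)),  (2;(1,1,2)),  (4;()),  (4;(1)) ×2 }


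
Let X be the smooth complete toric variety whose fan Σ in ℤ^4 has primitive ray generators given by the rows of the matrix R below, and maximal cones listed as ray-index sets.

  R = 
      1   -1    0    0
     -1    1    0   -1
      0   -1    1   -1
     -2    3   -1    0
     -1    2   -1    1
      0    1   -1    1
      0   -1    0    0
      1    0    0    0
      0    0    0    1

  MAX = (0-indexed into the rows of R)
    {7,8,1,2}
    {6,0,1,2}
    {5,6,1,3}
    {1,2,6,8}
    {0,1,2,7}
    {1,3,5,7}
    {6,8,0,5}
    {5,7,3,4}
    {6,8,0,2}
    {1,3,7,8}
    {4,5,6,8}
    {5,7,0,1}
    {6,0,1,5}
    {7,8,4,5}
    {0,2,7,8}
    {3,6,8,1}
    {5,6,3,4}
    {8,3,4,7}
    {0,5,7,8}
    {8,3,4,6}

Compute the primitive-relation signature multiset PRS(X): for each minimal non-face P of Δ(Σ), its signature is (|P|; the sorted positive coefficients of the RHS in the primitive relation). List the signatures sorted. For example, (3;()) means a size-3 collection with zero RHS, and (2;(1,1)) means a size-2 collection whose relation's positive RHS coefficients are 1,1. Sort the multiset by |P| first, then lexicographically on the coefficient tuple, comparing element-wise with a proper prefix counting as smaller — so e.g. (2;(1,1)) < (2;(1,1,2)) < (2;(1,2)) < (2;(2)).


10 collections generate NE(X_Σ); each relation:

  P={2,5}:  v_{2} + v_{5} = 0  ⟹  sig = (2;())
  P={0,4}:  v_{0} + v_{4} = v_{5}  ⟹  sig = (2;(1))
  P={1,4}:  v_{1} + v_{4} = v_{3}  ⟹  sig = (2;(1))
  P={6,7}:  v_{6} + v_{7} = v_{0}  ⟹  sig = (2;(1))
  P={0,3}:  v_{0} + v_{3} = v_{1} + v_{5}  ⟹  sig = (2;(1,1))
  P={2,4}:  v_{2} + v_{4} = v_{1} + v_{8}  ⟹  sig = (2;(1,1))
  P={2,3}:  v_{2} + v_{3} = 2·v_{1} + v_{8}  ⟹  sig = (2;(1,2))
  P={0,1,8}:  v_{0} + v_{1} + v_{8} = 0  ⟹  sig = (3;())
  P={1,5,8}:  v_{1} + v_{5} + v_{8} = v_{4}  ⟹  sig = (3;(1))
  P={3,5,8}:  v_{3} + v_{5} + v_{8} = 2·v_{4}  ⟹  sig = (3;(2))

Hence PRS(X_Σ) =
    (2;())
    (2;(1))
    (2;(1))
    (2;(1))
    (2;(1,1))
    (2;(1,1))
    (2;(1,2))
    (3;())
    (3;(1))
    (3;(2))


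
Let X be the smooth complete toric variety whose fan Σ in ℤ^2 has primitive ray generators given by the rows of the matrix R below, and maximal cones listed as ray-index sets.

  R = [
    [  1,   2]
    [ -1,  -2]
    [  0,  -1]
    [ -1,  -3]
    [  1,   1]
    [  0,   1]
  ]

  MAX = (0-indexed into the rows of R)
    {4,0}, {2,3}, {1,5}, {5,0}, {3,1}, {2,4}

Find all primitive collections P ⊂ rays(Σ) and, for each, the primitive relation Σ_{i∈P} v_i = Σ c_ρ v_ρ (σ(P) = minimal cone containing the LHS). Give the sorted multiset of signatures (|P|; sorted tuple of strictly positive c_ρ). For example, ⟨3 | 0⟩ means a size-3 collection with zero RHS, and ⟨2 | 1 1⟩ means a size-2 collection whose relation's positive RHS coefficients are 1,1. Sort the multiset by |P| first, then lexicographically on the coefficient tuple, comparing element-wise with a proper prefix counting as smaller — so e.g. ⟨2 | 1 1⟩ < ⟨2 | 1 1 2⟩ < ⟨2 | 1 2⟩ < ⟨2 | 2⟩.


The 9 primitive collections of Σ (r=6, n=2):

  P = {0,1}:  v_{0} + v_{1} = 0  →  sig = ⟨2 | 0⟩
  P = {2,5}:  v_{2} + v_{5} = 0  →  sig = ⟨2 | 0⟩
  P = {0,2}:  v_{0} + v_{2} = v_{4}  →  sig = ⟨2 | 1⟩
  P = {0,3}:  v_{0} + v_{3} = v_{2}  →  sig = ⟨2 | 1⟩
  P = {1,2}:  v_{1} + v_{2} = v_{3}  →  sig = ⟨2 | 1⟩
  P = {1,4}:  v_{1} + v_{4} = v_{2}  →  sig = ⟨2 | 1⟩
  P = {3,5}:  v_{3} + v_{5} = v_{1}  →  sig = ⟨2 | 1⟩
  P = {4,5}:  v_{4} + v_{5} = v_{0}  →  sig = ⟨2 | 1⟩
  P = {3,4}:  v_{3} + v_{4} = 2·v_{2}  →  sig = ⟨2 | 2⟩

Signatures (|P|; sorted positive RHS coefficients), sorted:
    |P|=2: 9 collections, coeffs (), (), (1), (1), (1), (1), (1), (1), (2)


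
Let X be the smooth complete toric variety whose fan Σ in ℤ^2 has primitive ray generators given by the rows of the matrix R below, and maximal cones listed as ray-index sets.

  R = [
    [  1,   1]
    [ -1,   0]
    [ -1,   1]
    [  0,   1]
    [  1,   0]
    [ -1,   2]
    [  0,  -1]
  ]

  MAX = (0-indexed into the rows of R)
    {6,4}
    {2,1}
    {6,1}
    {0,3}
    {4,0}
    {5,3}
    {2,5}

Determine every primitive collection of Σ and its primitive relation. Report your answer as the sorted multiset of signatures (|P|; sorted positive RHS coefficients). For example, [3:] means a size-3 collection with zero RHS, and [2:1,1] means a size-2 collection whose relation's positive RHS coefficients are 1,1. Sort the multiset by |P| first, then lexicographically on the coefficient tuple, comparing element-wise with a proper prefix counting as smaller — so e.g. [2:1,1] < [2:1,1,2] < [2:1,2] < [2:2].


14 minimal non-faces of Δ(Σ) (on 7 rays):

  P = {1,4}:  v_{1} + v_{4} = 0  ⟹  sig = [2:]
  P = {3,6}:  v_{3} + v_{6} = 0  ⟹  sig = [2:]
  P = {0,1}:  v_{0} + v_{1} = v_{3}  ⟹  sig = [2:1]
  P = {0,6}:  v_{0} + v_{6} = v_{4}  ⟹  sig = [2:1]
  P = {1,3}:  v_{1} + v_{3} = v_{2}  ⟹  sig = [2:1]
  P = {2,3}:  v_{2} + v_{3} = v_{5}  ⟹  sig = [2:1]
  P = {2,4}:  v_{2} + v_{4} = v_{3}  ⟹  sig = [2:1]
  P = {2,6}:  v_{2} + v_{6} = v_{1}  ⟹  sig = [2:1]
  P = {3,4}:  v_{3} + v_{4} = v_{0}  ⟹  sig = [2:1]
  P = {5,6}:  v_{5} + v_{6} = v_{2}  ⟹  sig = [2:1]
  P = {0,2}:  v_{0} + v_{2} = 2·v_{3}  ⟹  sig = [2:2]
  P = {1,5}:  v_{1} + v_{5} = 2·v_{2}  ⟹  sig = [2:2]
  P = {4,5}:  v_{4} + v_{5} = 2·v_{3}  ⟹  sig = [2:2]
  P = {0,5}:  v_{0} + v_{5} = 3·v_{3}  ⟹  sig = [2:3]

so the primitive-relation signature multiset is
    [2:]
    [2:]
    [2:1]
    [2:1]
    [2:1]
    [2:1]
    [2:1]
    [2:1]
    [2:1]
    [2:1]
    [2:2]
    [2:2]
    [2:2]
    [2:3]


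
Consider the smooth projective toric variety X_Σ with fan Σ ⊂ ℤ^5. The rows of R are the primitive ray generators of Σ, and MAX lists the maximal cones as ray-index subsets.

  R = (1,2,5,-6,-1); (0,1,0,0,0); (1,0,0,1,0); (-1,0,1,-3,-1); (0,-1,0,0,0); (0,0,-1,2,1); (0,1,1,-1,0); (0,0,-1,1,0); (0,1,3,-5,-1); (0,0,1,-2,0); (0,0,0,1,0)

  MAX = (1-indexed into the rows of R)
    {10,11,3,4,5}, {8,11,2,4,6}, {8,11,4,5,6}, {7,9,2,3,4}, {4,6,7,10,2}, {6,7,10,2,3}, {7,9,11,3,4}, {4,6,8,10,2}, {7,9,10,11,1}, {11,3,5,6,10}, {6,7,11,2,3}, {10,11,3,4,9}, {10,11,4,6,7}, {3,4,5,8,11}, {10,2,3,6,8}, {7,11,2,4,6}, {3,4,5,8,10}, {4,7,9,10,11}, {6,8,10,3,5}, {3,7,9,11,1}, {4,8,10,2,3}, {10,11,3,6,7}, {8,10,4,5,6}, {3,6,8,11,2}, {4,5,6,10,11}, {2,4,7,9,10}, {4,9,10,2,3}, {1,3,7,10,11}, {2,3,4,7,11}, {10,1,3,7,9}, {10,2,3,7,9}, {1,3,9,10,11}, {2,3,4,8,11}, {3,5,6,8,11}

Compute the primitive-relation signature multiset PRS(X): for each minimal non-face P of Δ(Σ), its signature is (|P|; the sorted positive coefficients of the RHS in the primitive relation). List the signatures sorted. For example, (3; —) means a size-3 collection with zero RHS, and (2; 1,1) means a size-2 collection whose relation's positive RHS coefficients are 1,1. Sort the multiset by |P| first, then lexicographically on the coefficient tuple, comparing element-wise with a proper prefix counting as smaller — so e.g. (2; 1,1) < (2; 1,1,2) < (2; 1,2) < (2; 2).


Primitive collections (17):

  P={2,5}:  v_{2} + v_{5} = 0 — sig = (2; —)
  P={7,8}:  v_{7} + v_{8} = v_{2} — sig = (2; 1)
  P={5,7}:  v_{5} + v_{7} = v_{10} + v_{11} — sig = (2; 1,1)
  P={6,9}:  v_{6} + v_{9} = v_{7} + v_{10} — sig = (2; 1,1)
  P={1,8}:  v_{1} + v_{8} = v_{3} + v_{7} + v_{9} — sig = (2; 1,1,1)
  P={8,9}:  v_{8} + v_{9} = v_{2} + v_{3} + v_{4} + v_{10} — sig = (2; 1,1,1,1)
  P={5,9}:  v_{5} + v_{9} = v_{3} + v_{4} + 2·v_{10} + v_{11} — sig = (2; 1,1,1,2)
  P={1,2}:  v_{1} + v_{2} = v_{3} + 2·v_{7} + v_{9} — sig = (2; 1,1,2)
  P={1,5}:  v_{1} + v_{5} = v_{3} + v_{9} + 2·v_{10} + 2·v_{11} — sig = (2; 1,1,2,2)
  P={1,6}:  v_{1} + v_{6} = v_{3} + 2·v_{7} + 2·v_{10} + v_{11} — sig = (2; 1,1,2,2)
  P={1,4}:  v_{1} + v_{4} = 2·v_{9} + v_{11} — sig = (2; 1,2)
  P={3,4,6}:  v_{3} + v_{4} + v_{6} = 0 — sig = (3; —)
  P={8,10,11}:  v_{8} + v_{10} + v_{11} = 0 — sig = (3; —)
  P={2,10,11}:  v_{2} + v_{10} + v_{11} = v_{7} — sig = (3; 1)
  P={2,9,11}:  v_{2} + v_{9} + v_{11} = v_{3} + v_{4} + 2·v_{7} — sig = (3; 1,1,2)
  P={3,4,7,10}:  v_{3} + v_{4} + v_{7} + v_{10} = v_{9} — sig = (4; 1)
  P={3,7,9,10,11}:  v_{3} + v_{7} + v_{9} + v_{10} + v_{11} = v_{1} — sig = (5; 1)

Signatures (|P|; sorted positive RHS coefficients), sorted:
    |P|=2: 11 collections, coeffs (), (1), (1,1), (1,1), (1,1,1), (1,1,1,1), (1,1,1,2), (1,1,2), (1,1,2,2), (1,1,2,2), (1,2)
    |P|=3: 4 collections, coeffs (), (), (1), (1,1,2)
    |P|=4: 1 collection, coeffs (1)
    |P|=5: 1 collection, coeffs (1)


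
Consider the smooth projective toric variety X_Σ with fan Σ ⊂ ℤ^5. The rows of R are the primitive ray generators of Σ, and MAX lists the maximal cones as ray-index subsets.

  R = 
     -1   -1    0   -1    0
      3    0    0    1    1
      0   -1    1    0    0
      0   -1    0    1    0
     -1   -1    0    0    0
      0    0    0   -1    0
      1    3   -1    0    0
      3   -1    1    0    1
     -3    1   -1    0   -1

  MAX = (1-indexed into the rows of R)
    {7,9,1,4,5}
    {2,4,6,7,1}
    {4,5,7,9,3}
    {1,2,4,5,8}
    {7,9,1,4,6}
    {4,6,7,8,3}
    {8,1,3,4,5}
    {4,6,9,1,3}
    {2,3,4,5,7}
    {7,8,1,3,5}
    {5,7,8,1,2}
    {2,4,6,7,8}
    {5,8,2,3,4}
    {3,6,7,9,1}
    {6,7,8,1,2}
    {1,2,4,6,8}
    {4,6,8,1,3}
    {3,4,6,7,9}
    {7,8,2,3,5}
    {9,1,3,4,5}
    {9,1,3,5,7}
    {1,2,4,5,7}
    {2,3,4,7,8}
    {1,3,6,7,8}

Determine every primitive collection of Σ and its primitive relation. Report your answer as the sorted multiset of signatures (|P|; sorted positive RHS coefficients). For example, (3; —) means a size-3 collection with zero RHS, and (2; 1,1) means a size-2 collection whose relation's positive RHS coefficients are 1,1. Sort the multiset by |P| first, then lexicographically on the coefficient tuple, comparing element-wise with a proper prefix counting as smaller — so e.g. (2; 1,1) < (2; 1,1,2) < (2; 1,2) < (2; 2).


The 8 primitive collections of Σ (r=9, n=5):

  P = {8,9}:  v_{8} + v_{9} = 0  so sig = (2; —)
  P = {5,6}:  v_{5} + v_{6} = v_{1}  so sig = (2; 1)
  P = {2,9}:  v_{2} + v_{9} = v_{4} + v_{5} + v_{7}  so sig = (2; 1,1,1)
  P = {2,3,6}:  v_{2} + v_{3} + v_{6} = v_{8}  so sig = (3; 1)
  P = {1,2,3}:  v_{1} + v_{2} + v_{3} = v_{5} + v_{8}  so sig = (3; 1,1)
  P = {1,3,4,7}:  v_{1} + v_{3} + v_{4} + v_{7} = 0  so sig = (4; —)
  P = {4,5,7,8}:  v_{4} + v_{5} + v_{7} + v_{8} = v_{2}  so sig = (4; 1)
  P = {1,4,7,8}:  v_{1} + v_{4} + v_{7} + v_{8} = v_{2} + v_{6}  so sig = (4; 1,1)

Hence PRS(X_Σ) =
    |P|=2: 3 collections, coeffs (), (1), (1,1,1)
    |P|=3: 2 collections, coeffs (1), (1,1)
    |P|=4: 3 collections, coeffs (), (1), (1,1)


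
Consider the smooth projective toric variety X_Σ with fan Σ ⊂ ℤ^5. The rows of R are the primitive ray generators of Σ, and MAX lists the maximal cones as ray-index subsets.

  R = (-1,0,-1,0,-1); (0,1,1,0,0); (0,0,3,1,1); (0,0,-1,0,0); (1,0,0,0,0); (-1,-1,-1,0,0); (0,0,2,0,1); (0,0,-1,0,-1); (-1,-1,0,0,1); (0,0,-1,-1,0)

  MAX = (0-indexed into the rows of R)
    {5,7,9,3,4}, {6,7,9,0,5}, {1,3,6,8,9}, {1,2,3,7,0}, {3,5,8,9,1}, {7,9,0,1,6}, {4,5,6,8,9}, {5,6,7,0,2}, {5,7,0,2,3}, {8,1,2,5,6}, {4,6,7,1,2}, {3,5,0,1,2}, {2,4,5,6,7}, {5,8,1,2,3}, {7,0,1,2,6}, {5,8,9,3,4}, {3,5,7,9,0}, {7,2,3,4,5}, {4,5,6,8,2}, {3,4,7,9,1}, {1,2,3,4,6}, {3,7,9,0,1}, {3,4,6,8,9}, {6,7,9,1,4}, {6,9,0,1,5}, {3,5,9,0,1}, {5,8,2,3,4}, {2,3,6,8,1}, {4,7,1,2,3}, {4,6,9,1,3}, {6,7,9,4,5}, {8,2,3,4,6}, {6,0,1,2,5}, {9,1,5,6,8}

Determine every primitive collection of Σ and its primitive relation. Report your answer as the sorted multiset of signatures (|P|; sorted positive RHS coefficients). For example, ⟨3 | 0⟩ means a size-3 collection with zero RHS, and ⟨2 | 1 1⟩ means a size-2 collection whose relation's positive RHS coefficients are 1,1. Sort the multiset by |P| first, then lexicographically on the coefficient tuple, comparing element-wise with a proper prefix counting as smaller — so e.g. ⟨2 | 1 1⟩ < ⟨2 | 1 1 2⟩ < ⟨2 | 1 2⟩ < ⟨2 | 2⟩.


The 10 primitive collections of Σ (r=10, n=5):

  • {0,4}:  v_{0} + v_{4} = v_{7}  ⇒ sig = ⟨2 | 1⟩
  • {2,9}:  v_{2} + v_{9} = v_{6}  ⇒ sig = ⟨2 | 1⟩
  • {7,8}:  v_{7} + v_{8} = v_{5}  ⇒ sig = ⟨2 | 1⟩
  • {0,8}:  v_{0} + v_{8} = v_{1} + 2·v_{5}  ⇒ sig = ⟨2 | 1 2⟩
  • {1,4,5}:  v_{1} + v_{4} + v_{5} = 0  ⇒ sig = ⟨3 | 0⟩
  • {3,6,7}:  v_{3} + v_{6} + v_{7} = 0  ⇒ sig = ⟨3 | 0⟩
  • {1,5,7}:  v_{1} + v_{5} + v_{7} = v_{0}  ⇒ sig = ⟨3 | 1⟩
  • {3,5,6}:  v_{3} + v_{5} + v_{6} = v_{8}  ⇒ sig = ⟨3 | 1⟩
  • {0,3,6}:  v_{0} + v_{3} + v_{6} = v_{1} + v_{5}  ⇒ sig = ⟨3 | 1 1⟩
  • {1,4,8}:  v_{1} + v_{4} + v_{8} = v_{3} + v_{6}  ⇒ sig = ⟨3 | 1 1⟩

Sorted signature multiset PRS(X):
    ⟨2 | 1⟩
    ⟨2 | 1⟩
    ⟨2 | 1⟩
    ⟨2 | 1 2⟩
    ⟨3 | 0⟩
    ⟨3 | 0⟩
    ⟨3 | 1⟩
    ⟨3 | 1⟩
    ⟨3 | 1 1⟩
    ⟨3 | 1 1⟩
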